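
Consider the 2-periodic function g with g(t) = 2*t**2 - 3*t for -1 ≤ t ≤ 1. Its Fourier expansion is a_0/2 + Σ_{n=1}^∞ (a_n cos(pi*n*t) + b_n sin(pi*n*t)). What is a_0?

a_0 = ∫_{-1}^{1} g(t) dt = 4/3.

4/3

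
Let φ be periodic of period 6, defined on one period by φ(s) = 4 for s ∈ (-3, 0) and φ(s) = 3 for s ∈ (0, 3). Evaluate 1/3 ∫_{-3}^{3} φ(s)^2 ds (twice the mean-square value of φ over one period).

25

1/3 ∫_{-3}^{3} φ(s)^2 ds = 1/3 · (75) = 25.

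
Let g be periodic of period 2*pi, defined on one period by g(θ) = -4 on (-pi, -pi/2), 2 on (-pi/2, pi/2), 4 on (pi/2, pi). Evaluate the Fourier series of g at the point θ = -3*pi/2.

θ = -3*pi/2 differs from θ = pi/2 by -1 full period(s), and the series is 2*pi-periodic.
At θ = pi/2 the one-sided limits are g(pi/2^-) = 2 and g(pi/2^+) = 4.
By Dirichlet's theorem the series converges to their average, [(2) + (4)]/2 = 3.

3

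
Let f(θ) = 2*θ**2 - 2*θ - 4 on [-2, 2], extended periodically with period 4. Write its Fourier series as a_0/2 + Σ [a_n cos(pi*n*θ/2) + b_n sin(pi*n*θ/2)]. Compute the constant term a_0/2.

-4/3

a_0 = 1/2 ∫_{-2}^{2} f(θ) dθ = 1/2 · (-16/3) = -8/3.
So the constant term a_0/2 = -4/3.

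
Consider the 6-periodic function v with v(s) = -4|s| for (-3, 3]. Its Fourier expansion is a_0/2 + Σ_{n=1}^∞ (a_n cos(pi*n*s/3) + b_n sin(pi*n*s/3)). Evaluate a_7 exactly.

a_7 = 1/3 ∫_{-3}^{3} v(s) cos(7*pi*s/3) ds.
v is even and cos(7*pi*s/3) is even, so the integrand is even and a_7 = 2/3 ∫_0^{3} v(s) cos(7*pi*s/3) ds.
Integrating by parts (boundary term plus one more integral), an antiderivative of (-4*s) cos(7*pi*s/3) is -12*s*sin(7*pi*s/3)/(7*pi) - 36*cos(7*pi*s/3)/(49*pi**2); evaluating from 0 to 3: ∫_{0}^{3} (-4*s) cos(7*pi*s/3) ds = (36/(49*pi**2)) - (-36/(49*pi**2)) = 72/(49*pi**2).
Hence a_7 = (2/3)·(72/(49*pi**2)) = 48/(49*pi**2).

48/(49*pi**2)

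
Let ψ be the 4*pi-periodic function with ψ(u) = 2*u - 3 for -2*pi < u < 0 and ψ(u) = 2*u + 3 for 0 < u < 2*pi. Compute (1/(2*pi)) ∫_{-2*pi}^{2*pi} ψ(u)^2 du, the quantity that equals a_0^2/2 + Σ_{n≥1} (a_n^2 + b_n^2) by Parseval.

18 + 24*pi + 32*pi**2/3

(1/(2*pi)) ∫_{-2*pi}^{2*pi} ψ(u)^2 du = (1/(2*pi)) · (4*pi*(27 + 36*pi + 16*pi**2)/3) = 18 + 24*pi + 32*pi**2/3.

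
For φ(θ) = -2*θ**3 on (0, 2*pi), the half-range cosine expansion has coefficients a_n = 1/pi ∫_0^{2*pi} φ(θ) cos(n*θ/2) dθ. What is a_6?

a_6 = 1/pi ∫_0^{2*pi} (-2*θ**3) cos(3*θ) dθ.
Integrating by parts three times (tabular method), an antiderivative of (-2*θ**3) cos(3*θ) is -2*θ**3*sin(3*θ)/3 - 2*θ**2*cos(3*θ)/3 + 4*θ*sin(3*θ)/9 + 4*cos(3*θ)/27; evaluating from 0 to 2*pi: ∫_{0}^{2*pi} (-2*θ**3) cos(3*θ) dθ = (4/27 - 8*pi**2/3) - (4/27) = -8*pi**2/3.
Hence a_6 = (1/pi)·(-8*pi**2/3) = -8*pi/3.

-8*pi/3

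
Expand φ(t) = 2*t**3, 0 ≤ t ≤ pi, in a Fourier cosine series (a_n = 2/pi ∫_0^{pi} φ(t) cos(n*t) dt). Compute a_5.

12*(4 - 25*pi**2)/(625*pi)

a_5 = 2/pi ∫_0^{pi} (2*t**3) cos(5*t) dt.
Integrating by parts three times (tabular method), an antiderivative of (2*t**3) cos(5*t) is 2*t**3*sin(5*t)/5 + 6*t**2*cos(5*t)/25 - 12*t*sin(5*t)/125 - 12*cos(5*t)/625; evaluating from 0 to pi: ∫_{0}^{pi} (2*t**3) cos(5*t) dt = (12/625 - 6*pi**2/25) - (-12/625) = 24/625 - 6*pi**2/25.
Hence a_5 = (2/pi)·(24/625 - 6*pi**2/25) = 12*(4 - 25*pi**2)/(625*pi).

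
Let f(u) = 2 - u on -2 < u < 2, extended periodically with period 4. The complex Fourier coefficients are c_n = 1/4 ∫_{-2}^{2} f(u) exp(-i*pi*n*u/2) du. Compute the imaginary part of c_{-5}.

-2/(5*pi)

Since f is real-valued, Im(c_{-5}) = -1/4 ∫_{-2}^{2} f(u) sin(-5*pi*u/2) du = b_{5}/2.
Integrating by parts (boundary term plus one more integral), an antiderivative of (2 - u) sin(-5*pi*u/2) is -2*u*cos(5*pi*u/2)/(5*pi) + 4*sin(5*pi*u/2)/(25*pi**2) + 4*cos(5*pi*u/2)/(5*pi); evaluating from -2 to 2: ∫_{-2}^{2} (2 - u) sin(-5*pi*u/2) du = (0) - (-8/(5*pi)) = 8/(5*pi).
Hence Im(c_{-5}) = (-1/4)·(8/(5*pi)) = -2/(5*pi).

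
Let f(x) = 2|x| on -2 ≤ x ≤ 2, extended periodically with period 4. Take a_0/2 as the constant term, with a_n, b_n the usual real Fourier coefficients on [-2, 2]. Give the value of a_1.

a_1 = 1/2 ∫_{-2}^{2} f(x) cos(pi*x/2) dx.
f is even and cos(pi*x/2) is even, so the integrand is even and a_1 = ∫_0^{2} f(x) cos(pi*x/2) dx.
Integrating by parts (boundary term plus one more integral), an antiderivative of (2*x) cos(pi*x/2) is 4*x*sin(pi*x/2)/pi + 8*cos(pi*x/2)/pi**2; evaluating from 0 to 2: ∫_{0}^{2} (2*x) cos(pi*x/2) dx = (-8/pi**2) - (8/pi**2) = -16/pi**2.
Hence a_1 = -16/pi**2.

-16/pi**2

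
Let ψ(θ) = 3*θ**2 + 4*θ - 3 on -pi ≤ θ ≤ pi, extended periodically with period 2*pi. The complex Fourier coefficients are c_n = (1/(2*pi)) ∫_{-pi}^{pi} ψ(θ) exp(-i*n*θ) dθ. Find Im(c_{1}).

-4

Since ψ is real-valued, Im(c_{1}) = -(1/(2*pi)) ∫_{-pi}^{pi} ψ(θ) sin(θ) dθ = -b_{1}/2.
Integrating by parts twice (tabular method), an antiderivative of (3*θ**2 + 4*θ - 3) sin(θ) is -3*θ**2*cos(θ) + 6*θ*sin(θ) - 4*θ*cos(θ) + 4*sin(θ) + 9*cos(θ); evaluating from -pi to pi: ∫_{-pi}^{pi} (3*θ**2 + 4*θ - 3) sin(θ) dθ = (-9 + 4*pi + 3*pi**2) - (-4*pi - 9 + 3*pi**2) = 8*pi.
Hence Im(c_{1}) = (-1/(2*pi))·(8*pi) = -4.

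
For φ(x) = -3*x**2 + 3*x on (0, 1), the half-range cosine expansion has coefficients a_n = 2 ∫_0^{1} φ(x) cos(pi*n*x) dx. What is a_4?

-3/(4*pi**2)

a_4 = 2 ∫_0^{1} (-3*x**2 + 3*x) cos(4*pi*x) dx.
Integrating by parts twice (tabular method), an antiderivative of (-3*x**2 + 3*x) cos(4*pi*x) is -3*x**2*sin(4*pi*x)/(4*pi) + 3*x*sin(4*pi*x)/(4*pi) - 3*x*cos(4*pi*x)/(8*pi**2) + 3*sin(4*pi*x)/(32*pi**3) + 3*cos(4*pi*x)/(16*pi**2); evaluating from 0 to 1: ∫_{0}^{1} (-3*x**2 + 3*x) cos(4*pi*x) dx = (-3/(16*pi**2)) - (3/(16*pi**2)) = -3/(8*pi**2).
Hence a_4 = 2·(-3/(8*pi**2)) = -3/(4*pi**2).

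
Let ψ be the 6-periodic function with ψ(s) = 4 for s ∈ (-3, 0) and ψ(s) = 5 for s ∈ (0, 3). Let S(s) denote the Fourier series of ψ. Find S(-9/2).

s = -9/2 differs from s = 3/2 by -1 full period(s), and the series is 6-periodic.
ψ is continuous at s = 3/2 with value 5, so the series converges to 5 there.

5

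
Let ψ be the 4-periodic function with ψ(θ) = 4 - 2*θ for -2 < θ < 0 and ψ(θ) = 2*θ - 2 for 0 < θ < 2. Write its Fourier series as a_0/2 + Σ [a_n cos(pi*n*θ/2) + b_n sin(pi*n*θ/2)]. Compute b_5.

-12/(5*pi)

b_5 = 1/2 ∫_{-2}^{2} ψ(θ) sin(5*pi*θ/2) dθ.
Split the integral at the breakpoints.
Integrating by parts (boundary term plus one more integral), an antiderivative of (4 - 2*θ) sin(5*pi*θ/2) is 4*θ*cos(5*pi*θ/2)/(5*pi) - 8*sin(5*pi*θ/2)/(25*pi**2) - 8*cos(5*pi*θ/2)/(5*pi); evaluating from -2 to 0: ∫_{-2}^{0} (4 - 2*θ) sin(5*pi*θ/2) dθ = (-8/(5*pi)) - (16/(5*pi)) = -24/(5*pi).
Integrating by parts (boundary term plus one more integral), an antiderivative of (2*θ - 2) sin(5*pi*θ/2) is -4*θ*cos(5*pi*θ/2)/(5*pi) + 8*sin(5*pi*θ/2)/(25*pi**2) + 4*cos(5*pi*θ/2)/(5*pi); evaluating from 0 to 2: ∫_{0}^{2} (2*θ - 2) sin(5*pi*θ/2) dθ = (4/(5*pi)) - (4/(5*pi)) = 0.
Summing the pieces and multiplying by (1/2) gives b_5 = -12/(5*pi).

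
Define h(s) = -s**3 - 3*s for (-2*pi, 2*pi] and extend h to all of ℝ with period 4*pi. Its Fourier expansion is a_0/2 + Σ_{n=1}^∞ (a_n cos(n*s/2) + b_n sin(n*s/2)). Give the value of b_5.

-16*pi**2/5 - 204/125

b_5 = (1/(2*pi)) ∫_{-2*pi}^{2*pi} h(s) sin(5*s/2) ds.
h is odd and sin(5*s/2) is odd, so the integrand is even and b_5 = 1/pi ∫_0^{2*pi} h(s) sin(5*s/2) ds.
Integrating by parts three times (tabular method), an antiderivative of (-s**3 - 3*s) sin(5*s/2) is 2*s**3*cos(5*s/2)/5 - 12*s**2*sin(5*s/2)/25 + 102*s*cos(5*s/2)/125 - 204*sin(5*s/2)/625; evaluating from 0 to 2*pi: ∫_{0}^{2*pi} (-s**3 - 3*s) sin(5*s/2) ds = (-4*pi*(51 + 100*pi**2)/125) - (0) = -4*pi*(51 + 100*pi**2)/125.
Hence b_5 = (1/pi)·(-4*pi*(51 + 100*pi**2)/125) = -16*pi**2/5 - 204/125.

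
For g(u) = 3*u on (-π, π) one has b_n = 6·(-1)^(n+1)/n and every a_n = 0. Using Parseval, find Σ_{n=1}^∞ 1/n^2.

pi**2/6

Parseval: Σ b_n^2 = (1/π) ∫_{-π}^{π} g(u)^2 du = 6*pi**2.
Σ b_n^2 = Σ 36/n^2, so Σ 1/n^2 = (6*pi**2)/36 = pi**2/6.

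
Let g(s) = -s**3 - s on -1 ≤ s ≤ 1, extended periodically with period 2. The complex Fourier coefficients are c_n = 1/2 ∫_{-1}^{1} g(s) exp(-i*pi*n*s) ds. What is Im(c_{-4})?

Since g is real-valued, Im(c_{-4}) = -1/2 ∫_{-1}^{1} g(s) sin(-4*pi*s) ds = b_{4}/2.
g is odd and sin(-4*pi*s) is odd, so the integrand is even: ∫_{-1}^{1} g(s) sin(-4*pi*s) ds = 2∫_0^{1} g(s) sin(-4*pi*s) ds.
Integrating by parts three times (tabular method), an antiderivative of (-s**3 - s) sin(-4*pi*s) is -s**3*cos(4*pi*s)/(4*pi) + 3*s**2*sin(4*pi*s)/(16*pi**2) - s*cos(4*pi*s)/(4*pi) + 3*s*cos(4*pi*s)/(32*pi**3) - 3*sin(4*pi*s)/(128*pi**4) + sin(4*pi*s)/(16*pi**2); evaluating from 0 to 1: ∫_{0}^{1} (-s**3 - s) sin(-4*pi*s) ds = ((3 - 16*pi**2)/(32*pi**3)) - (0) = (3 - 16*pi**2)/(32*pi**3).
So ∫_{-1}^{1} g(s) sin(-4*pi*s) ds = (3/16 - pi**2)/pi**3.
Hence Im(c_{-4}) = (-1/2)·((3/16 - pi**2)/pi**3) = (-3 + 16*pi**2)/(32*pi**3).

(-3 + 16*pi**2)/(32*pi**3)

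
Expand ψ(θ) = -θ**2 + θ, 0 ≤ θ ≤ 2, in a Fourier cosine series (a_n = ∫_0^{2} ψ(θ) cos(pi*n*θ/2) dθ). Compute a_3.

a_3 = ∫_0^{2} (-θ**2 + θ) cos(3*pi*θ/2) dθ.
Integrating by parts twice (tabular method), an antiderivative of (-θ**2 + θ) cos(3*pi*θ/2) is -2*θ**2*sin(3*pi*θ/2)/(3*pi) + 2*θ*sin(3*pi*θ/2)/(3*pi) - 8*θ*cos(3*pi*θ/2)/(9*pi**2) + 16*sin(3*pi*θ/2)/(27*pi**3) + 4*cos(3*pi*θ/2)/(9*pi**2); evaluating from 0 to 2: ∫_{0}^{2} (-θ**2 + θ) cos(3*pi*θ/2) dθ = (4/(3*pi**2)) - (4/(9*pi**2)) = 8/(9*pi**2).
Hence a_3 = 8/(9*pi**2).

8/(9*pi**2)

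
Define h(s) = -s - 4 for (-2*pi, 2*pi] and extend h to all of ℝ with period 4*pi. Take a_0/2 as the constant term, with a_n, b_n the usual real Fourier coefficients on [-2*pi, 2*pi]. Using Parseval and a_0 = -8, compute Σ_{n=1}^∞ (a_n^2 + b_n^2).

Parseval: a_0^2/2 + Σ_{n≥1} (a_n^2+b_n^2) = (1/(2*pi)) ∫_{-2*pi}^{2*pi} h(s)^2 ds = 8*pi**2/3 + 32.
Subtract a_0^2/2 = 32: Σ (a_n^2+b_n^2) = 8*pi**2/3.

8*pi**2/3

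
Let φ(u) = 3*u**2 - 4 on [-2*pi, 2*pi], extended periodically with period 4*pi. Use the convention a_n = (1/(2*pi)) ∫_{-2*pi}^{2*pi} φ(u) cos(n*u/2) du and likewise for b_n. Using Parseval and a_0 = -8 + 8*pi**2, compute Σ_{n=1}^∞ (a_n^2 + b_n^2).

Parseval: a_0^2/2 + Σ_{n≥1} (a_n^2+b_n^2) = (1/(2*pi)) ∫_{-2*pi}^{2*pi} φ(u)^2 du = -64*pi**2 + 32 + 288*pi**4/5.
Subtract a_0^2/2 = 32*(1 - pi**2)**2: Σ (a_n^2+b_n^2) = 128*pi**4/5.

128*pi**4/5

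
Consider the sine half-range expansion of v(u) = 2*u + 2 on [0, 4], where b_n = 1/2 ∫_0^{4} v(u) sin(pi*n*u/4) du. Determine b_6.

-8/(3*pi)

b_6 = 1/2 ∫_0^{4} (2*u + 2) sin(3*pi*u/2) du.
Integrating by parts (boundary term plus one more integral), an antiderivative of (2*u + 2) sin(3*pi*u/2) is -4*u*cos(3*pi*u/2)/(3*pi) + 8*sin(3*pi*u/2)/(9*pi**2) - 4*cos(3*pi*u/2)/(3*pi); evaluating from 0 to 4: ∫_{0}^{4} (2*u + 2) sin(3*pi*u/2) du = (-20/(3*pi)) - (-4/(3*pi)) = -16/(3*pi).
Hence b_6 = (1/2)·(-16/(3*pi)) = -8/(3*pi).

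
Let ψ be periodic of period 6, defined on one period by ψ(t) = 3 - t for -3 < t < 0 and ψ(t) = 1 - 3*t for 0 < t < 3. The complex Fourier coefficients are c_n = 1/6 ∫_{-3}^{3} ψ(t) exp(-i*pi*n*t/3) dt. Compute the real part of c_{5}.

6/(25*pi**2)

Since ψ is real-valued, Re(c_{5}) = 1/6 ∫_{-3}^{3} ψ(t) cos(5*pi*t/3) dt = a_{5}/2.
Split the integral at the breakpoints.
Integrating by parts (boundary term plus one more integral), an antiderivative of (3 - t) cos(5*pi*t/3) is -3*t*sin(5*pi*t/3)/(5*pi) + 9*sin(5*pi*t/3)/(5*pi) - 9*cos(5*pi*t/3)/(25*pi**2); evaluating from -3 to 0: ∫_{-3}^{0} (3 - t) cos(5*pi*t/3) dt = (-9/(25*pi**2)) - (9/(25*pi**2)) = -18/(25*pi**2).
Integrating by parts (boundary term plus one more integral), an antiderivative of (1 - 3*t) cos(5*pi*t/3) is -9*t*sin(5*pi*t/3)/(5*pi) + 3*sin(5*pi*t/3)/(5*pi) - 27*cos(5*pi*t/3)/(25*pi**2); evaluating from 0 to 3: ∫_{0}^{3} (1 - 3*t) cos(5*pi*t/3) dt = (27/(25*pi**2)) - (-27/(25*pi**2)) = 54/(25*pi**2).
So ∫_{-3}^{3} ψ(t) cos(5*pi*t/3) dt = 36/(25*pi**2).
Hence Re(c_{5}) = (1/6)·(36/(25*pi**2)) = 6/(25*pi**2).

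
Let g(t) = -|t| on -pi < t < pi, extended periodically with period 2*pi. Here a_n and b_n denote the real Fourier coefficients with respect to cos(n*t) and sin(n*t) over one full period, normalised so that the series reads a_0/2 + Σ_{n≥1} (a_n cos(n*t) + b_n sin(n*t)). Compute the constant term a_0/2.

a_0 = 1/pi ∫_{-pi}^{pi} g(t) dt = 1/pi · (-pi**2) = -pi.
So the constant term a_0/2 = -pi/2.

-pi/2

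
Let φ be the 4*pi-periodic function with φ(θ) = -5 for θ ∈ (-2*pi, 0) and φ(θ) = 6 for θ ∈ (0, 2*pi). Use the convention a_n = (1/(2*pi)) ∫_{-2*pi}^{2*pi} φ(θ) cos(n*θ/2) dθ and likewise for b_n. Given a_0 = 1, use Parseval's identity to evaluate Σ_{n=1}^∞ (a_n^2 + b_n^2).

121/2

Parseval: a_0^2/2 + Σ_{n≥1} (a_n^2+b_n^2) = (1/(2*pi)) ∫_{-2*pi}^{2*pi} φ(θ)^2 dθ = 61.
Subtract a_0^2/2 = 1/2: Σ (a_n^2+b_n^2) = 121/2.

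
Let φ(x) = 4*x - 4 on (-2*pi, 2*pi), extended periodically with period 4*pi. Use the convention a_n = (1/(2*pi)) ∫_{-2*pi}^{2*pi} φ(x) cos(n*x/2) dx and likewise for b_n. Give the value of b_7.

16/7

b_7 = (1/(2*pi)) ∫_{-2*pi}^{2*pi} φ(x) sin(7*x/2) dx.
Integrating by parts (boundary term plus one more integral), an antiderivative of (4*x - 4) sin(7*x/2) is -8*x*cos(7*x/2)/7 + 16*sin(7*x/2)/49 + 8*cos(7*x/2)/7; evaluating from -2*pi to 2*pi: ∫_{-2*pi}^{2*pi} (4*x - 4) sin(7*x/2) dx = (-8/7 + 16*pi/7) - (-16*pi/7 - 8/7) = 32*pi/7.
Hence b_7 = (1/(2*pi))·(32*pi/7) = 16/7.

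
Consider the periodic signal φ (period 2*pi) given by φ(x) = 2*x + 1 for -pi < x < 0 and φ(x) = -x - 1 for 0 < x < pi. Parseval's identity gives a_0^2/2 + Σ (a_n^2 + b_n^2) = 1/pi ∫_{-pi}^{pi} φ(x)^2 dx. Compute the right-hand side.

1/pi ∫_{-pi}^{pi} φ(x)^2 dx = 1/pi · (pi*(-3*pi + 6 + 5*pi**2)/3) = -pi + 2 + 5*pi**2/3.

-pi + 2 + 5*pi**2/3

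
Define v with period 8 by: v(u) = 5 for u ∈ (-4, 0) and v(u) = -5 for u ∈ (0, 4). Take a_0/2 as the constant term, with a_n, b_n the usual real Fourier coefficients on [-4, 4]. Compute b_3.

b_3 = 1/4 ∫_{-4}^{4} v(u) sin(3*pi*u/4) du.
v is odd and sin(3*pi*u/4) is odd, so the integrand is even and b_3 = 1/2 ∫_0^{4} v(u) sin(3*pi*u/4) du.
Directly, an antiderivative of (-5) sin(3*pi*u/4) is 20*cos(3*pi*u/4)/(3*pi); evaluating from 0 to 4: ∫_{0}^{4} (-5) sin(3*pi*u/4) du = (-20/(3*pi)) - (20/(3*pi)) = -40/(3*pi).
Hence b_3 = (1/2)·(-40/(3*pi)) = -20/(3*pi).

-20/(3*pi)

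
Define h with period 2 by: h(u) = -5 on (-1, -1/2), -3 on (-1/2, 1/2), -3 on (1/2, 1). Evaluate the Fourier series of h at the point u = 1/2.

-3

h is continuous at u = 1/2 with value -3, so the series converges to -3 there.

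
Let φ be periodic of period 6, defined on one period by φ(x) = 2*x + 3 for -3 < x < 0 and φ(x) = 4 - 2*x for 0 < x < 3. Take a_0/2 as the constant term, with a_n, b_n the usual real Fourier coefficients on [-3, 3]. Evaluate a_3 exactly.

8/(3*pi**2)

a_3 = 1/3 ∫_{-3}^{3} φ(x) cos(pi*x) dx.
Split the integral at the breakpoints.
Integrating by parts (boundary term plus one more integral), an antiderivative of (2*x + 3) cos(pi*x) is 2*x*sin(pi*x)/pi + 3*sin(pi*x)/pi + 2*cos(pi*x)/pi**2; evaluating from -3 to 0: ∫_{-3}^{0} (2*x + 3) cos(pi*x) dx = (2/pi**2) - (-2/pi**2) = 4/pi**2.
Integrating by parts (boundary term plus one more integral), an antiderivative of (4 - 2*x) cos(pi*x) is -2*x*sin(pi*x)/pi + 4*sin(pi*x)/pi - 2*cos(pi*x)/pi**2; evaluating from 0 to 3: ∫_{0}^{3} (4 - 2*x) cos(pi*x) dx = (2/pi**2) - (-2/pi**2) = 4/pi**2.
Summing the pieces and multiplying by (1/3) gives a_3 = 8/(3*pi**2).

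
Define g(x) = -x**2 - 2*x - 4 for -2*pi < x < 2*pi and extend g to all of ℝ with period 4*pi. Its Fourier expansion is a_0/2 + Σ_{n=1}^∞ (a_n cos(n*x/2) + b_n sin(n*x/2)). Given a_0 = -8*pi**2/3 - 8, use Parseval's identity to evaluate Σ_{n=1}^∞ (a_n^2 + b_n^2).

Parseval: a_0^2/2 + Σ_{n≥1} (a_n^2+b_n^2) = (1/(2*pi)) ∫_{-2*pi}^{2*pi} g(x)^2 dx = 32 + 32*pi**2 + 32*pi**4/5.
Subtract a_0^2/2 = 32*(3 + pi**2)**2/9: Σ (a_n^2+b_n^2) = 32*pi**2*(15 + 4*pi**2)/45.

32*pi**2*(15 + 4*pi**2)/45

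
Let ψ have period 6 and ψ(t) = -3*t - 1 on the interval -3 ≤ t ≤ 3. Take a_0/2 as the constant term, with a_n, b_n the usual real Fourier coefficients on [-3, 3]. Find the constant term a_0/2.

a_0 = 1/3 ∫_{-3}^{3} ψ(t) dt = 1/3 · (-6) = -2.
So the constant term a_0/2 = -1.

-1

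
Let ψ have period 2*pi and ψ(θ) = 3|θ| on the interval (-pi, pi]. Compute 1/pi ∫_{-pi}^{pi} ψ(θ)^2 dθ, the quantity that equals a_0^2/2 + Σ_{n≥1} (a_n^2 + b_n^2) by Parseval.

1/pi ∫_{-pi}^{pi} ψ(θ)^2 dθ = 1/pi · (6*pi**3) = 6*pi**2.

6*pi**2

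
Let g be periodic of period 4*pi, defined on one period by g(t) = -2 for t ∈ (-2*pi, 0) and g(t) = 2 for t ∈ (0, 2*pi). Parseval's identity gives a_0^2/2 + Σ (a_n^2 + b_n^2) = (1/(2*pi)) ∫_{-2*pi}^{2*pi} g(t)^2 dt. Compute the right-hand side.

8

(1/(2*pi)) ∫_{-2*pi}^{2*pi} g(t)^2 dt = (1/(2*pi)) · (16*pi) = 8.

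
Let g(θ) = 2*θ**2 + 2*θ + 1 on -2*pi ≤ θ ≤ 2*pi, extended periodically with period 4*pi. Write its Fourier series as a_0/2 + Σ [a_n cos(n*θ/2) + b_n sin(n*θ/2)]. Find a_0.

2 + 16*pi**2/3

a_0 = (1/(2*pi)) ∫_{-2*pi}^{2*pi} g(θ) dθ = (1/(2*pi)) · (4*pi + 32*pi**3/3) = 2 + 16*pi**2/3.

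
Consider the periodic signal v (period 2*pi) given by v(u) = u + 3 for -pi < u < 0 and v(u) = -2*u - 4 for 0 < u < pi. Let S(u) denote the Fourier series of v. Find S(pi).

-3*pi/2 - 1/2

At u = pi the one-sided limits are v(pi^-) = -2*pi - 4 and v(pi^+) = 3 - pi.
By Dirichlet's theorem the series converges to their average, [(-2*pi - 4) + (3 - pi)]/2 = -3*pi/2 - 1/2.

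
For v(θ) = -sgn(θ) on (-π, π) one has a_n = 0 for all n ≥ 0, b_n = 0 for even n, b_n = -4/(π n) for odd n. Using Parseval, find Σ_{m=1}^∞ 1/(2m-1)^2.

pi**2/8

Parseval: Σ b_n^2 = (1/π) ∫_{-π}^{π} v(θ)^2 dθ = 2.
Only odd n contribute, with b_n^2 = 16/(π^2 n^2), so Σ_{m≥1} 1/(2m-1)^2 = π^2·(2)/16 = pi**2/8.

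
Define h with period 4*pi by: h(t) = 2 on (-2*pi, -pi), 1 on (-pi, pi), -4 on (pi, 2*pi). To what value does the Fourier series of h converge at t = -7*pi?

t = -7*pi differs from t = pi by -2 full period(s), and the series is 4*pi-periodic.
At t = pi the one-sided limits are h(pi^-) = 1 and h(pi^+) = -4.
By Dirichlet's theorem the series converges to their average, [(1) + (-4)]/2 = -3/2.

-3/2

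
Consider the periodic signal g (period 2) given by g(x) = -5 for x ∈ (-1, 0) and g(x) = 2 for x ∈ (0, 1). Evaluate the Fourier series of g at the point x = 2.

-3/2

x = 2 differs from x = 0 by 1 full period(s), and the series is 2-periodic.
At x = 0 the one-sided limits are g(0^-) = -5 and g(0^+) = 2.
By Dirichlet's theorem the series converges to their average, [(-5) + (2)]/2 = -3/2.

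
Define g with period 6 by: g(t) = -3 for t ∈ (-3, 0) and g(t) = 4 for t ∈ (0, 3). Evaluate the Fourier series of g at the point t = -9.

t = -9 differs from t = 3 by -2 full period(s), and the series is 6-periodic.
At t = 3 the one-sided limits are g(3^-) = 4 and g(3^+) = -3.
By Dirichlet's theorem the series converges to their average, [(4) + (-3)]/2 = 1/2.

1/2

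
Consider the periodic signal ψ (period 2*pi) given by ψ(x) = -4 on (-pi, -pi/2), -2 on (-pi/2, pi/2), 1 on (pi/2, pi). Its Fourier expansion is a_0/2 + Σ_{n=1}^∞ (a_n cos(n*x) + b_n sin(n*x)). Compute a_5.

a_5 = 1/pi ∫_{-pi}^{pi} ψ(x) cos(5*x) dx.
Split the integral at the breakpoints.
Directly, an antiderivative of (-4) cos(5*x) is -4*sin(5*x)/5; evaluating from -pi to -pi/2: ∫_{-pi}^{-pi/2} (-4) cos(5*x) dx = (4/5) - (0) = 4/5.
Directly, an antiderivative of (-2) cos(5*x) is -2*sin(5*x)/5; evaluating from -pi/2 to pi/2: ∫_{-pi/2}^{pi/2} (-2) cos(5*x) dx = (-2/5) - (2/5) = -4/5.
Directly, an antiderivative of (1) cos(5*x) is sin(5*x)/5; evaluating from pi/2 to pi: ∫_{pi/2}^{pi} (1) cos(5*x) dx = (0) - (1/5) = -1/5.
Summing the pieces and multiplying by (1/pi) gives a_5 = -1/(5*pi).

-1/(5*pi)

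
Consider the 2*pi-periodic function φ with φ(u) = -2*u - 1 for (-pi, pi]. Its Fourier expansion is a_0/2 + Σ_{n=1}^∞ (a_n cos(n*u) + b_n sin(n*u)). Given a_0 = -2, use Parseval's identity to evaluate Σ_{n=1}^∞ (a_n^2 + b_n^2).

Parseval: a_0^2/2 + Σ_{n≥1} (a_n^2+b_n^2) = 1/pi ∫_{-pi}^{pi} φ(u)^2 du = 2 + 8*pi**2/3.
Subtract a_0^2/2 = 2: Σ (a_n^2+b_n^2) = 8*pi**2/3.

8*pi**2/3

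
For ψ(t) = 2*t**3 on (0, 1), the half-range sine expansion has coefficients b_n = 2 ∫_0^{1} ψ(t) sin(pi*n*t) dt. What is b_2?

-2/pi + 3/pi**3

b_2 = 2 ∫_0^{1} (2*t**3) sin(2*pi*t) dt.
Integrating by parts three times (tabular method), an antiderivative of (2*t**3) sin(2*pi*t) is -t**3*cos(2*pi*t)/pi + 3*t**2*sin(2*pi*t)/(2*pi**2) + 3*t*cos(2*pi*t)/(2*pi**3) - 3*sin(2*pi*t)/(4*pi**4); evaluating from 0 to 1: ∫_{0}^{1} (2*t**3) sin(2*pi*t) dt = ((3/2 - pi**2)/pi**3) - (0) = (3/2 - pi**2)/pi**3.
Hence b_2 = 2·((3/2 - pi**2)/pi**3) = -2/pi + 3/pi**3.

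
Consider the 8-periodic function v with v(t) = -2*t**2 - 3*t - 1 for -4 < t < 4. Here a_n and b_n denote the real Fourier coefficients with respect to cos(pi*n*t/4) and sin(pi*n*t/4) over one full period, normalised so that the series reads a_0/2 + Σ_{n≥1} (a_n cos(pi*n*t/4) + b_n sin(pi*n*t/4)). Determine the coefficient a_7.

a_7 = 1/4 ∫_{-4}^{4} v(t) cos(7*pi*t/4) dt.
Integrating by parts twice (tabular method), an antiderivative of (-2*t**2 - 3*t - 1) cos(7*pi*t/4) is -8*t**2*sin(7*pi*t/4)/(7*pi) - 12*t*sin(7*pi*t/4)/(7*pi) - 64*t*cos(7*pi*t/4)/(49*pi**2) - 4*sin(7*pi*t/4)/(7*pi) + 256*sin(7*pi*t/4)/(343*pi**3) - 48*cos(7*pi*t/4)/(49*pi**2); evaluating from -4 to 4: ∫_{-4}^{4} (-2*t**2 - 3*t - 1) cos(7*pi*t/4) dt = (304/(49*pi**2)) - (-208/(49*pi**2)) = 512/(49*pi**2).
Hence a_7 = (1/4)·(512/(49*pi**2)) = 128/(49*pi**2).

128/(49*pi**2)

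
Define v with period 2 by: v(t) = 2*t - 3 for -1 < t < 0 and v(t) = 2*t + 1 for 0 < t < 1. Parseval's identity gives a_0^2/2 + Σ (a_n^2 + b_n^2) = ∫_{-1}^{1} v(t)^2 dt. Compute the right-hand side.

62/3

∫_{-1}^{1} v(t)^2 dt = 62/3.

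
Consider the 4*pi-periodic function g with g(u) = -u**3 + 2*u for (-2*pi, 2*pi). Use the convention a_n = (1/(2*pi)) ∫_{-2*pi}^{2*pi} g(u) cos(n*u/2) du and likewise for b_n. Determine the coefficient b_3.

b_3 = (1/(2*pi)) ∫_{-2*pi}^{2*pi} g(u) sin(3*u/2) du.
g is odd and sin(3*u/2) is odd, so the integrand is even and b_3 = 1/pi ∫_0^{2*pi} g(u) sin(3*u/2) du.
Integrating by parts three times (tabular method), an antiderivative of (-u**3 + 2*u) sin(3*u/2) is 2*u**3*cos(3*u/2)/3 - 4*u**2*sin(3*u/2)/3 - 28*u*cos(3*u/2)/9 + 56*sin(3*u/2)/27; evaluating from 0 to 2*pi: ∫_{0}^{2*pi} (-u**3 + 2*u) sin(3*u/2) du = (8*pi*(7 - 6*pi**2)/9) - (0) = 8*pi*(7 - 6*pi**2)/9.
Hence b_3 = (1/pi)·(8*pi*(7 - 6*pi**2)/9) = 56/9 - 16*pi**2/3.

56/9 - 16*pi**2/3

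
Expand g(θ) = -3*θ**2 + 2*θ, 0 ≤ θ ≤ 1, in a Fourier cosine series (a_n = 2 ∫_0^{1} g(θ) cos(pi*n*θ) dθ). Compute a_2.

a_2 = 2 ∫_0^{1} (-3*θ**2 + 2*θ) cos(2*pi*θ) dθ.
Integrating by parts twice (tabular method), an antiderivative of (-3*θ**2 + 2*θ) cos(2*pi*θ) is -3*θ**2*sin(2*pi*θ)/(2*pi) + θ*sin(2*pi*θ)/pi - 3*θ*cos(2*pi*θ)/(2*pi**2) + 3*sin(2*pi*θ)/(4*pi**3) + cos(2*pi*θ)/(2*pi**2); evaluating from 0 to 1: ∫_{0}^{1} (-3*θ**2 + 2*θ) cos(2*pi*θ) dθ = (-1/pi**2) - (1/(2*pi**2)) = -3/(2*pi**2).
Hence a_2 = 2·(-3/(2*pi**2)) = -3/pi**2.

-3/pi**2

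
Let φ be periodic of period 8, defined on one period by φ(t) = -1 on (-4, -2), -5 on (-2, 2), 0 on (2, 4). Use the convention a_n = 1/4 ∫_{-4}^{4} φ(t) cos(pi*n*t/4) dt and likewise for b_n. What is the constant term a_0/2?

-11/4

a_0 = 1/4 ∫_{-4}^{4} φ(t) dt = 1/4 · (-22) = -11/2.
So the constant term a_0/2 = -11/4.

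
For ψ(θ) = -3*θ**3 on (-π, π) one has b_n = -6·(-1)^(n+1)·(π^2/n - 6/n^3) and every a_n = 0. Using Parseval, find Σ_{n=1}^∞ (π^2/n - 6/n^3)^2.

Parseval: Σ b_n^2 = (1/π) ∫_{-π}^{π} ψ(θ)^2 dθ = 18*pi**6/7.
b_n^2 = 36·(π^2/n - 6/n^3)^2, so the sum equals (18*pi**6/7)/36 = pi**6/14.

pi**6/14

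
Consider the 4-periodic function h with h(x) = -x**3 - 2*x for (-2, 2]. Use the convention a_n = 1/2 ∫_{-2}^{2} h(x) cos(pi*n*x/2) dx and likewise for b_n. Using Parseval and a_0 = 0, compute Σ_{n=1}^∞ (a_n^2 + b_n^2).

5728/105

Parseval: a_0^2/2 + Σ_{n≥1} (a_n^2+b_n^2) = 1/2 ∫_{-2}^{2} h(x)^2 dx = 5728/105.
Subtract a_0^2/2 = 0: Σ (a_n^2+b_n^2) = 5728/105.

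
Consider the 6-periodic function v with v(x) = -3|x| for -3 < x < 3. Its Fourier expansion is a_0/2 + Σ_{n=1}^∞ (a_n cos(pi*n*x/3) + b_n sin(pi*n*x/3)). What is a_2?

0

a_2 = 1/3 ∫_{-3}^{3} v(x) cos(2*pi*x/3) dx.
v is even and cos(2*pi*x/3) is even, so the integrand is even and a_2 = 2/3 ∫_0^{3} v(x) cos(2*pi*x/3) dx.
Integrating by parts (boundary term plus one more integral), an antiderivative of (-3*x) cos(2*pi*x/3) is -9*x*sin(2*pi*x/3)/(2*pi) - 27*cos(2*pi*x/3)/(4*pi**2); evaluating from 0 to 3: ∫_{0}^{3} (-3*x) cos(2*pi*x/3) dx = (-27/(4*pi**2)) - (-27/(4*pi**2)) = 0.
Hence a_2 = (2/3)·(0) = 0.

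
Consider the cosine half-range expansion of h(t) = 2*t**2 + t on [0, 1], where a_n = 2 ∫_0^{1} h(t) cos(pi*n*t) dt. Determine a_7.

a_7 = 2 ∫_0^{1} (2*t**2 + t) cos(7*pi*t) dt.
Integrating by parts twice (tabular method), an antiderivative of (2*t**2 + t) cos(7*pi*t) is 2*t**2*sin(7*pi*t)/(7*pi) + t*sin(7*pi*t)/(7*pi) + 4*t*cos(7*pi*t)/(49*pi**2) - 4*sin(7*pi*t)/(343*pi**3) + cos(7*pi*t)/(49*pi**2); evaluating from 0 to 1: ∫_{0}^{1} (2*t**2 + t) cos(7*pi*t) dt = (-5/(49*pi**2)) - (1/(49*pi**2)) = -6/(49*pi**2).
Hence a_7 = 2·(-6/(49*pi**2)) = -12/(49*pi**2).

-12/(49*pi**2)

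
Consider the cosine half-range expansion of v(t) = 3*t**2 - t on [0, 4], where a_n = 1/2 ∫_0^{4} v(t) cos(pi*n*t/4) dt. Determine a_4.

a_4 = 1/2 ∫_0^{4} (3*t**2 - t) cos(pi*t) dt.
Integrating by parts twice (tabular method), an antiderivative of (3*t**2 - t) cos(pi*t) is 3*t**2*sin(pi*t)/pi - t*sin(pi*t)/pi + 6*t*cos(pi*t)/pi**2 - 6*sin(pi*t)/pi**3 - cos(pi*t)/pi**2; evaluating from 0 to 4: ∫_{0}^{4} (3*t**2 - t) cos(pi*t) dt = (23/pi**2) - (-1/pi**2) = 24/pi**2.
Hence a_4 = (1/2)·(24/pi**2) = 12/pi**2.

12/pi**2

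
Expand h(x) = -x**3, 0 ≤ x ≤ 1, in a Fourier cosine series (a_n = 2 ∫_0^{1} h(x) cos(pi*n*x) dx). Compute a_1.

a_1 = 2 ∫_0^{1} (-x**3) cos(pi*x) dx.
Integrating by parts three times (tabular method), an antiderivative of (-x**3) cos(pi*x) is -x**3*sin(pi*x)/pi - 3*x**2*cos(pi*x)/pi**2 + 6*x*sin(pi*x)/pi**3 + 6*cos(pi*x)/pi**4; evaluating from 0 to 1: ∫_{0}^{1} (-x**3) cos(pi*x) dx = (3*(-2 + pi**2)/pi**4) - (6/pi**4) = 3*(-4 + pi**2)/pi**4.
Hence a_1 = 2·(3*(-4 + pi**2)/pi**4) = 6*(-4 + pi**2)/pi**4.

6*(-4 + pi**2)/pi**4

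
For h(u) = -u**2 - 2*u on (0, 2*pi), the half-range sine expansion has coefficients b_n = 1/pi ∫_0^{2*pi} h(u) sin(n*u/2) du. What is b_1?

b_1 = 1/pi ∫_0^{2*pi} (-u**2 - 2*u) sin(u/2) du.
Integrating by parts twice (tabular method), an antiderivative of (-u**2 - 2*u) sin(u/2) is 2*u**2*cos(u/2) - 8*u*sin(u/2) + 4*u*cos(u/2) - 8*sin(u/2) - 16*cos(u/2); evaluating from 0 to 2*pi: ∫_{0}^{2*pi} (-u**2 - 2*u) sin(u/2) du = (-8*pi**2 - 8*pi + 16) - (-16) = -8*pi**2 - 8*pi + 32.
Hence b_1 = (1/pi)·(-8*pi**2 - 8*pi + 32) = -8*pi - 8 + 32/pi.

-8*pi - 8 + 32/pi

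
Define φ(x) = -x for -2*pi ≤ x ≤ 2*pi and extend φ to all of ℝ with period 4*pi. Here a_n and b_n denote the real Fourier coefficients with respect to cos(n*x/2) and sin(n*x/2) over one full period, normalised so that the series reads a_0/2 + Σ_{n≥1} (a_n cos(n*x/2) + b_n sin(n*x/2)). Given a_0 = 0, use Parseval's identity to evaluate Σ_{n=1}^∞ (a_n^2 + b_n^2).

Parseval: a_0^2/2 + Σ_{n≥1} (a_n^2+b_n^2) = (1/(2*pi)) ∫_{-2*pi}^{2*pi} φ(x)^2 dx = 8*pi**2/3.
Subtract a_0^2/2 = 0: Σ (a_n^2+b_n^2) = 8*pi**2/3.

8*pi**2/3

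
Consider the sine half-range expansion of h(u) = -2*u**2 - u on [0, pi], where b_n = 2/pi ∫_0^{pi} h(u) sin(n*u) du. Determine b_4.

b_4 = 2/pi ∫_0^{pi} (-2*u**2 - u) sin(4*u) du.
Integrating by parts twice (tabular method), an antiderivative of (-2*u**2 - u) sin(4*u) is u**2*cos(4*u)/2 - u*sin(4*u)/4 + u*cos(4*u)/4 - sin(4*u)/16 - cos(4*u)/16; evaluating from 0 to pi: ∫_{0}^{pi} (-2*u**2 - u) sin(4*u) du = (-1/16 + pi/4 + pi**2/2) - (-1/16) = pi*(1 + 2*pi)/4.
Hence b_4 = (2/pi)·(pi*(1 + 2*pi)/4) = 1/2 + pi.

1/2 + pi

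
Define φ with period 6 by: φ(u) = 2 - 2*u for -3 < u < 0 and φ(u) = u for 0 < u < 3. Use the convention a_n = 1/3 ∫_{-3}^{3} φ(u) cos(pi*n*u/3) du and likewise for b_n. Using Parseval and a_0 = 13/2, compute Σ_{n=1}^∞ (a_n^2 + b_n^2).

79/8

Parseval: a_0^2/2 + Σ_{n≥1} (a_n^2+b_n^2) = 1/3 ∫_{-3}^{3} φ(u)^2 du = 31.
Subtract a_0^2/2 = 169/8: Σ (a_n^2+b_n^2) = 79/8.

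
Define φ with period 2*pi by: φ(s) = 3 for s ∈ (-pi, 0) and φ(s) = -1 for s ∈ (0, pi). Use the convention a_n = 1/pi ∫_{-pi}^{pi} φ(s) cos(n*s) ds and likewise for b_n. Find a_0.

a_0 = 1/pi ∫_{-pi}^{pi} φ(s) ds = 1/pi · (2*pi) = 2.

2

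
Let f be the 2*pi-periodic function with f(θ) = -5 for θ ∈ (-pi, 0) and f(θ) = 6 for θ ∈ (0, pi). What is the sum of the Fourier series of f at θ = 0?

1/2

At θ = 0 the one-sided limits are f(0^-) = -5 and f(0^+) = 6.
By Dirichlet's theorem the series converges to their average, [(-5) + (6)]/2 = 1/2.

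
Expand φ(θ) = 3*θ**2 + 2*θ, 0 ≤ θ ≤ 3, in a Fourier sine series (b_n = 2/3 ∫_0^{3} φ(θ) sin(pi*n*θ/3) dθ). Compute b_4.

b_4 = 2/3 ∫_0^{3} (3*θ**2 + 2*θ) sin(4*pi*θ/3) dθ.
Integrating by parts twice (tabular method), an antiderivative of (3*θ**2 + 2*θ) sin(4*pi*θ/3) is -9*θ**2*cos(4*pi*θ/3)/(4*pi) + 27*θ*sin(4*pi*θ/3)/(8*pi**2) - 3*θ*cos(4*pi*θ/3)/(2*pi) + 9*sin(4*pi*θ/3)/(8*pi**2) + 81*cos(4*pi*θ/3)/(32*pi**3); evaluating from 0 to 3: ∫_{0}^{3} (3*θ**2 + 2*θ) sin(4*pi*θ/3) dθ = (9*(9 - 88*pi**2)/(32*pi**3)) - (81/(32*pi**3)) = -99/(4*pi).
Hence b_4 = (2/3)·(-99/(4*pi)) = -33/(2*pi).

-33/(2*pi)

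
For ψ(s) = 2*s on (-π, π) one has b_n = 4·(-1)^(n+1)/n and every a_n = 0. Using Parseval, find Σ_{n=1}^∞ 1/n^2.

Parseval: Σ b_n^2 = (1/π) ∫_{-π}^{π} ψ(s)^2 ds = 8*pi**2/3.
Σ b_n^2 = Σ 16/n^2, so Σ 1/n^2 = (8*pi**2/3)/16 = pi**2/6.

pi**2/6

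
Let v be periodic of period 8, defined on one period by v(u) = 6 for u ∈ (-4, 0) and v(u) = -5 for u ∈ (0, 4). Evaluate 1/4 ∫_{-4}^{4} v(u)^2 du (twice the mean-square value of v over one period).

61

1/4 ∫_{-4}^{4} v(u)^2 du = 1/4 · (244) = 61.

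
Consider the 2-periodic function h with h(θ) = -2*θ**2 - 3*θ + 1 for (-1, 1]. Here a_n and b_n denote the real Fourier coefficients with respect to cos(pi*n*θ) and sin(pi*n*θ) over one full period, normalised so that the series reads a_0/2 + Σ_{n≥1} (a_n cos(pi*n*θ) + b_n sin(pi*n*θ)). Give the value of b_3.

-2/pi

b_3 = ∫_{-1}^{1} h(θ) sin(3*pi*θ) dθ.
Integrating by parts twice (tabular method), an antiderivative of (-2*θ**2 - 3*θ + 1) sin(3*pi*θ) is 2*θ**2*cos(3*pi*θ)/(3*pi) - 4*θ*sin(3*pi*θ)/(9*pi**2) + θ*cos(3*pi*θ)/pi - sin(3*pi*θ)/(3*pi**2) - cos(3*pi*θ)/(3*pi) - 4*cos(3*pi*θ)/(27*pi**3); evaluating from -1 to 1: ∫_{-1}^{1} (-2*θ**2 - 3*θ + 1) sin(3*pi*θ) dθ = (4*(1 - 9*pi**2)/(27*pi**3)) - (2*(2 + 9*pi**2)/(27*pi**3)) = -2/pi.
Hence b_3 = -2/pi.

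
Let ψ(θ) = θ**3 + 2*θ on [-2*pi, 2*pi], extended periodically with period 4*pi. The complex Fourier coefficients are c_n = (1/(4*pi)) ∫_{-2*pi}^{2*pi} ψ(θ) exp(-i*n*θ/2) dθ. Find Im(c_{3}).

4/9 - 8*pi**2/3

Since ψ is real-valued, Im(c_{3}) = -(1/(4*pi)) ∫_{-2*pi}^{2*pi} ψ(θ) sin(3*θ/2) dθ = -b_{3}/2.
ψ is odd and sin(3*θ/2) is odd, so the integrand is even: ∫_{-2*pi}^{2*pi} ψ(θ) sin(3*θ/2) dθ = 2∫_0^{2*pi} ψ(θ) sin(3*θ/2) dθ.
Integrating by parts three times (tabular method), an antiderivative of (θ**3 + 2*θ) sin(3*θ/2) is -2*θ**3*cos(3*θ/2)/3 + 4*θ**2*sin(3*θ/2)/3 + 4*θ*cos(3*θ/2)/9 - 8*sin(3*θ/2)/27; evaluating from 0 to 2*pi: ∫_{0}^{2*pi} (θ**3 + 2*θ) sin(3*θ/2) dθ = (8*pi*(-1 + 6*pi**2)/9) - (0) = 8*pi*(-1 + 6*pi**2)/9.
So ∫_{-2*pi}^{2*pi} ψ(θ) sin(3*θ/2) dθ = 16*pi*(-1 + 6*pi**2)/9.
Hence Im(c_{3}) = (-1/(4*pi))·(16*pi*(-1 + 6*pi**2)/9) = 4/9 - 8*pi**2/3.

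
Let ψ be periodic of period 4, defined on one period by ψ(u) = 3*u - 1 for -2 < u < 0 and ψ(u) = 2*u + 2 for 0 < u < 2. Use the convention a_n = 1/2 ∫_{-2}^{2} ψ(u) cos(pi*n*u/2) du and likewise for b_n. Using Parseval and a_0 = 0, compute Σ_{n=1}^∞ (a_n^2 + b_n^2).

109/3

Parseval: a_0^2/2 + Σ_{n≥1} (a_n^2+b_n^2) = 1/2 ∫_{-2}^{2} ψ(u)^2 du = 109/3.
Subtract a_0^2/2 = 0: Σ (a_n^2+b_n^2) = 109/3.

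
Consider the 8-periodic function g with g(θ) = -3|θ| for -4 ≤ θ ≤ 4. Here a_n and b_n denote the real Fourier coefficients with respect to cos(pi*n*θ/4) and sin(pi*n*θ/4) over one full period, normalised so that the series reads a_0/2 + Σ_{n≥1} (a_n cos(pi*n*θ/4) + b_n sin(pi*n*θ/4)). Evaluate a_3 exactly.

16/(3*pi**2)

a_3 = 1/4 ∫_{-4}^{4} g(θ) cos(3*pi*θ/4) dθ.
g is even and cos(3*pi*θ/4) is even, so the integrand is even and a_3 = 1/2 ∫_0^{4} g(θ) cos(3*pi*θ/4) dθ.
Integrating by parts (boundary term plus one more integral), an antiderivative of (-3*θ) cos(3*pi*θ/4) is -4*θ*sin(3*pi*θ/4)/pi - 16*cos(3*pi*θ/4)/(3*pi**2); evaluating from 0 to 4: ∫_{0}^{4} (-3*θ) cos(3*pi*θ/4) dθ = (16/(3*pi**2)) - (-16/(3*pi**2)) = 32/(3*pi**2).
Hence a_3 = (1/2)·(32/(3*pi**2)) = 16/(3*pi**2).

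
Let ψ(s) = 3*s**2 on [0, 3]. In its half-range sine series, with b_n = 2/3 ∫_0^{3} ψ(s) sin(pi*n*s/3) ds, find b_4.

b_4 = 2/3 ∫_0^{3} (3*s**2) sin(4*pi*s/3) ds.
Integrating by parts twice (tabular method), an antiderivative of (3*s**2) sin(4*pi*s/3) is -9*s**2*cos(4*pi*s/3)/(4*pi) + 27*s*sin(4*pi*s/3)/(8*pi**2) + 81*cos(4*pi*s/3)/(32*pi**3); evaluating from 0 to 3: ∫_{0}^{3} (3*s**2) sin(4*pi*s/3) ds = (81*(1 - 8*pi**2)/(32*pi**3)) - (81/(32*pi**3)) = -81/(4*pi).
Hence b_4 = (2/3)·(-81/(4*pi)) = -27/(2*pi).

-27/(2*pi)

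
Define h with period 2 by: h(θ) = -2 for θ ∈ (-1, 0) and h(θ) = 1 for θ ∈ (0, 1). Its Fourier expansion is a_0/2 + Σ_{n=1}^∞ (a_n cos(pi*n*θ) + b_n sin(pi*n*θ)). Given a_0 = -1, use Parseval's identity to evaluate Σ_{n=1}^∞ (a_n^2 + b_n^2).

Parseval: a_0^2/2 + Σ_{n≥1} (a_n^2+b_n^2) = ∫_{-1}^{1} h(θ)^2 dθ = 5.
Subtract a_0^2/2 = 1/2: Σ (a_n^2+b_n^2) = 9/2.

9/2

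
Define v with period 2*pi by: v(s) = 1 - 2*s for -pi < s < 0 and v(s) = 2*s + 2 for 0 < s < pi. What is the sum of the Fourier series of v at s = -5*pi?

3/2 + 2*pi

s = -5*pi differs from s = -pi by -2 full period(s), and the series is 2*pi-periodic.
At s = -pi the one-sided limits are v(-pi^-) = 2 + 2*pi and v(-pi^+) = 1 + 2*pi.
By Dirichlet's theorem the series converges to their average, [(2 + 2*pi) + (1 + 2*pi)]/2 = 3/2 + 2*pi.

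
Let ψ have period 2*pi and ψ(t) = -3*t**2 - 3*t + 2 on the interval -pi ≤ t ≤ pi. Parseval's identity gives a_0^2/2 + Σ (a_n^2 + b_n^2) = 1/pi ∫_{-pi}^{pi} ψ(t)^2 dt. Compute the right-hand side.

-2*pi**2 + 8 + 18*pi**4/5

1/pi ∫_{-pi}^{pi} ψ(t)^2 dt = 1/pi · (2*pi*(-pi**2 + 4 + 9*pi**4/5)) = -2*pi**2 + 8 + 18*pi**4/5.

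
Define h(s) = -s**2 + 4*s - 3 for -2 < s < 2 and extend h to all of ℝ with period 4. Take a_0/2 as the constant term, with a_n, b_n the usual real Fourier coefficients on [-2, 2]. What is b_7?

16/(7*pi)

b_7 = 1/2 ∫_{-2}^{2} h(s) sin(7*pi*s/2) ds.
Integrating by parts twice (tabular method), an antiderivative of (-s**2 + 4*s - 3) sin(7*pi*s/2) is 2*s**2*cos(7*pi*s/2)/(7*pi) - 8*s*sin(7*pi*s/2)/(49*pi**2) - 8*s*cos(7*pi*s/2)/(7*pi) + 16*sin(7*pi*s/2)/(49*pi**2) - 16*cos(7*pi*s/2)/(343*pi**3) + 6*cos(7*pi*s/2)/(7*pi); evaluating from -2 to 2: ∫_{-2}^{2} (-s**2 + 4*s - 3) sin(7*pi*s/2) ds = (2*(8 + 49*pi**2)/(343*pi**3)) - (2*(8 - 735*pi**2)/(343*pi**3)) = 32/(7*pi).
Hence b_7 = (1/2)·(32/(7*pi)) = 16/(7*pi).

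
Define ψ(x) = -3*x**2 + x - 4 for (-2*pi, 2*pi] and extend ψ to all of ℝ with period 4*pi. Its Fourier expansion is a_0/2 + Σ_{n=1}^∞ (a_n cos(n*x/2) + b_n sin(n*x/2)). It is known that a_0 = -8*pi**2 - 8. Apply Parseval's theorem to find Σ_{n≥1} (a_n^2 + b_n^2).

Parseval: a_0^2/2 + Σ_{n≥1} (a_n^2+b_n^2) = (1/(2*pi)) ∫_{-2*pi}^{2*pi} ψ(x)^2 dx = 32 + 200*pi**2/3 + 288*pi**4/5.
Subtract a_0^2/2 = 32*(1 + pi**2)**2: Σ (a_n^2+b_n^2) = 8*pi**2*(5 + 48*pi**2)/15.

8*pi**2*(5 + 48*pi**2)/15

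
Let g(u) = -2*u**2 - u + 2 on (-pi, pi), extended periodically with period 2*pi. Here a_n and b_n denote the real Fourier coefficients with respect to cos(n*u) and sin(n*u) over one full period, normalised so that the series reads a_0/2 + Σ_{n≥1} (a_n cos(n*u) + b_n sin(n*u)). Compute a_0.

a_0 = 1/pi ∫_{-pi}^{pi} g(u) du = 1/pi · (4*pi*(3 - pi**2)/3) = 4 - 4*pi**2/3.

4 - 4*pi**2/3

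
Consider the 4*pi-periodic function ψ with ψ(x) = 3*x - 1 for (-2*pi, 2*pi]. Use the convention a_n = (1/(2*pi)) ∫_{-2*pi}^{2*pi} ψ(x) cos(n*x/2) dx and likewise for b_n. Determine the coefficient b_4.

-3

b_4 = (1/(2*pi)) ∫_{-2*pi}^{2*pi} ψ(x) sin(2*x) dx.
Integrating by parts (boundary term plus one more integral), an antiderivative of (3*x - 1) sin(2*x) is -3*x*cos(2*x)/2 + 3*sin(2*x)/4 + cos(2*x)/2; evaluating from -2*pi to 2*pi: ∫_{-2*pi}^{2*pi} (3*x - 1) sin(2*x) dx = (1/2 - 3*pi) - (1/2 + 3*pi) = -6*pi.
Hence b_4 = (1/(2*pi))·(-6*pi) = -3.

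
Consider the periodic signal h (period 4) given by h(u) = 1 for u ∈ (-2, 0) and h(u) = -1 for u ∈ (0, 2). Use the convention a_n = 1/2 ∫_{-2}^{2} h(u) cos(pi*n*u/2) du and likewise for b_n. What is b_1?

b_1 = 1/2 ∫_{-2}^{2} h(u) sin(pi*u/2) du.
h is odd and sin(pi*u/2) is odd, so the integrand is even and b_1 = ∫_0^{2} h(u) sin(pi*u/2) du.
Directly, an antiderivative of (-1) sin(pi*u/2) is 2*cos(pi*u/2)/pi; evaluating from 0 to 2: ∫_{0}^{2} (-1) sin(pi*u/2) du = (-2/pi) - (2/pi) = -4/pi.
Hence b_1 = -4/pi.

-4/pi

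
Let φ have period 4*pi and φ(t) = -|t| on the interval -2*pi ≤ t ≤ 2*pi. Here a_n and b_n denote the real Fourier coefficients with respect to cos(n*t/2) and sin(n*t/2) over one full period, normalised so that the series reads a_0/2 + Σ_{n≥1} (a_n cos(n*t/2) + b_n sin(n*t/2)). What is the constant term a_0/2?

-pi

a_0 = (1/(2*pi)) ∫_{-2*pi}^{2*pi} φ(t) dt = (1/(2*pi)) · (-4*pi**2) = -2*pi.
So the constant term a_0/2 = -pi.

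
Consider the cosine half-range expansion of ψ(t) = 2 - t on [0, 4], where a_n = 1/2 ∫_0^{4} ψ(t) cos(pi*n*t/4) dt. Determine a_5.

a_5 = 1/2 ∫_0^{4} (2 - t) cos(5*pi*t/4) dt.
Integrating by parts (boundary term plus one more integral), an antiderivative of (2 - t) cos(5*pi*t/4) is -4*t*sin(5*pi*t/4)/(5*pi) + 8*sin(5*pi*t/4)/(5*pi) - 16*cos(5*pi*t/4)/(25*pi**2); evaluating from 0 to 4: ∫_{0}^{4} (2 - t) cos(5*pi*t/4) dt = (16/(25*pi**2)) - (-16/(25*pi**2)) = 32/(25*pi**2).
Hence a_5 = (1/2)·(32/(25*pi**2)) = 16/(25*pi**2).

16/(25*pi**2)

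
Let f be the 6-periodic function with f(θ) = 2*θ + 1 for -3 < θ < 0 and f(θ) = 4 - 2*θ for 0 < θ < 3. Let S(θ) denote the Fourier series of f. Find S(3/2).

1

f is continuous at θ = 3/2 with value 1, so the series converges to 1 there.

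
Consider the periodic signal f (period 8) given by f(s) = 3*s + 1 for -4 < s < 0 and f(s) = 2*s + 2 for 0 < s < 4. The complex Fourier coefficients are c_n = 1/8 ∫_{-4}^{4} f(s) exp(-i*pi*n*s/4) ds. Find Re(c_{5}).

4/(25*pi**2)

Since f is real-valued, Re(c_{5}) = 1/8 ∫_{-4}^{4} f(s) cos(5*pi*s/4) ds = a_{5}/2.
Split the integral at the breakpoints.
Integrating by parts (boundary term plus one more integral), an antiderivative of (3*s + 1) cos(5*pi*s/4) is 12*s*sin(5*pi*s/4)/(5*pi) + 4*sin(5*pi*s/4)/(5*pi) + 48*cos(5*pi*s/4)/(25*pi**2); evaluating from -4 to 0: ∫_{-4}^{0} (3*s + 1) cos(5*pi*s/4) ds = (48/(25*pi**2)) - (-48/(25*pi**2)) = 96/(25*pi**2).
Integrating by parts (boundary term plus one more integral), an antiderivative of (2*s + 2) cos(5*pi*s/4) is 8*s*sin(5*pi*s/4)/(5*pi) + 8*sin(5*pi*s/4)/(5*pi) + 32*cos(5*pi*s/4)/(25*pi**2); evaluating from 0 to 4: ∫_{0}^{4} (2*s + 2) cos(5*pi*s/4) ds = (-32/(25*pi**2)) - (32/(25*pi**2)) = -64/(25*pi**2).
So ∫_{-4}^{4} f(s) cos(5*pi*s/4) ds = 32/(25*pi**2).
Hence Re(c_{5}) = (1/8)·(32/(25*pi**2)) = 4/(25*pi**2).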